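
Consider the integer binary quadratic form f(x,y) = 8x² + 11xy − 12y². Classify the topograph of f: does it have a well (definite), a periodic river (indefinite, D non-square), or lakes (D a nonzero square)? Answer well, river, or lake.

D = b²−4ac = 11² − 4·8·(-12) = 505
D > 0 non-square ⇒ indefinite ⇒ periodic river

river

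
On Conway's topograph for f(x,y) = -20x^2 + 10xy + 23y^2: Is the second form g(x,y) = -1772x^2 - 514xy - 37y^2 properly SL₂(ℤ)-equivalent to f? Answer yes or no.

D₁ = 1940, D₂ = 1940
river cycle of f (length 10): (23, 36, -7), (-7, 34, 28), (28, 22, -13), (-13, 30, 20), (20, 10, -23), (-23, 36, 7), (7, 34, -28), (-28, 22, 13), (13, 30, -20), (-20, 10, 23)
river cycle of g (length 10): (13, 30, -20), (-20, 10, 23), (23, 36, -7), (-7, 34, 28), (28, 22, -13), (-13, 30, 20), (20, 10, -23), (-23, 36, 7), (7, 34, -28), (-28, 22, 13)
cycles coincide ⇒ equivalent

yes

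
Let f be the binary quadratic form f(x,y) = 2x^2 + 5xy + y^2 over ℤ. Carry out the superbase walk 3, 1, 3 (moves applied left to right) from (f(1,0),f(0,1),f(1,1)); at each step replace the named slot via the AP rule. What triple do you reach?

start (2,1,8) = (f(1,0),f(0,1),f(1,1))
replace slot 3: 2·(2+1) − 8 = -2 → (2,1,-2)
replace slot 1: 2·(1+(-2)) − 2 = -4 → (-4,1,-2)
replace slot 3: 2·((-4)+1) − (-2) = -4 → (-4,1,-4)

-4,1,-4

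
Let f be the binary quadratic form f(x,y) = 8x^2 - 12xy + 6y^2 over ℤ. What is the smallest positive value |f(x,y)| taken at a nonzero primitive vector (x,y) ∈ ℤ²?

translate: b→4 (≡-12 mod 16), so (8,-12,6)→(8,4,2)
flip: (8,4,2)→(2,-4,8)
translate: b→0 (≡-4 mod 4), so (2,-4,8)→(2,0,6)
reduced (well bottom): (2,0,6) with a≤c, −a<b≤a
well minimum = a = 2

2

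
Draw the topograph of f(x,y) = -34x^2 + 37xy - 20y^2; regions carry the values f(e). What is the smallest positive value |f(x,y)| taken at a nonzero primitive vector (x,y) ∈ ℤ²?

translate: b→31 (≡-37 mod 68), so (34,-37,20)→(34,31,17)
flip: (34,31,17)→(17,-31,34)
translate: b→3 (≡-31 mod 34), so (17,-31,34)→(17,3,20)
reduced (well bottom): (17,3,20) with a≤c, −a<b≤a
well minimum |f| = |-17| = 17 (negative-definite)

17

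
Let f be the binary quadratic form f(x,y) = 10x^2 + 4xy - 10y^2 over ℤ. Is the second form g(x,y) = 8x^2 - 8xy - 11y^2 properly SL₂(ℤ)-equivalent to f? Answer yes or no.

D₁ = 416, D₂ = 416
river cycle of f (length 6): (-10, 16, 4), (4, 16, -10), (-10, 4, 10), (10, 16, -4), (-4, 16, 10), (10, 4, -10)
river cycle of g (length 6): (-11, 8, 8), (8, 8, -11), (-11, 14, 5), (5, 16, -8), (-8, 16, 5), (5, 14, -11)
cycles differ ⇒ inequivalent

no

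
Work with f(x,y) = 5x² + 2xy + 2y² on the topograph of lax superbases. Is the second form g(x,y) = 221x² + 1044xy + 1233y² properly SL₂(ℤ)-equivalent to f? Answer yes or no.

D₁ = -36, D₂ = -36
f: flip: (5,2,2)→(2,-2,5)
f: translate: b→2 (≡-2 mod 4), so (2,-2,5)→(2,2,5)
f: reduced (well bottom): (2,2,5) with a≤c, −a<b≤a
g: translate: b→160 (≡1044 mod 442), so (221,1044,1233)→(221,160,29)
g: flip: (221,160,29)→(29,-160,221)
g: translate: b→14 (≡-160 mod 58), so (29,-160,221)→(29,14,2)
g: flip: (29,14,2)→(2,-14,29)
g: translate: b→2 (≡-14 mod 4), so (2,-14,29)→(2,2,5)
g: reduced (well bottom): (2,2,5) with a≤c, −a<b≤a
reduced forms (2, 2, 5) vs (2, 2, 5) ⇒ equivalent

yes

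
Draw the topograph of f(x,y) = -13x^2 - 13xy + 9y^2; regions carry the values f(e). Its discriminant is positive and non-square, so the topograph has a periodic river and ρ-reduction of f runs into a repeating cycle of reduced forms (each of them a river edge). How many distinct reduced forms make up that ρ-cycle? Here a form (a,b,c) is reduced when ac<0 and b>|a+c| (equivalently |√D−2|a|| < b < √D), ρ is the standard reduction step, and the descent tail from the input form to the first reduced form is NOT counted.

D = 637, ⌊√D⌋ = 25
descent: ρ → (9,13,-13)  [lands on river]
river: ρ → (-13,13,9)
river: ρ → (9,23,-3)
river: ρ → (-3,25,1)
river: ρ → (1,25,-3)
river: ρ → (-3,23,9)
ρ-cycle length = 6 (tail of 1 descent step not counted)

6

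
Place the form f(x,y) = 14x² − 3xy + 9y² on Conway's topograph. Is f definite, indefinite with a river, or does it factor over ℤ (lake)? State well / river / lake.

D = b²−4ac = (-3)² − 4·14·9 = -495
D < 0 ⇒ definite ⇒ every region one sign ⇒ single well

well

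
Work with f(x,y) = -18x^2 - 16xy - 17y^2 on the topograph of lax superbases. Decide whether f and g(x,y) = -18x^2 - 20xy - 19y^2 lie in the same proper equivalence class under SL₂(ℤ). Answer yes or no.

D₁ = -968, D₂ = -968
f is negative-definite; reduce −f:
−f: flip: (18,16,17)→(17,-16,18)
−f: reduced (well bottom): (17,-16,18) with a≤c, −a<b≤a
flip sign back: reduced form of f is (-17,16,-18)
g is negative-definite; reduce −g:
−g: translate: b→-16 (≡20 mod 36), so (18,20,19)→(18,-16,17)
−g: flip: (18,-16,17)→(17,16,18)
−g: reduced (well bottom): (17,16,18) with a≤c, −a<b≤a
flip sign back: reduced form of g is (-17,-16,-18)
reduced forms (-17, 16, -18) vs (-17, -16, -18) ⇒ inequivalent

no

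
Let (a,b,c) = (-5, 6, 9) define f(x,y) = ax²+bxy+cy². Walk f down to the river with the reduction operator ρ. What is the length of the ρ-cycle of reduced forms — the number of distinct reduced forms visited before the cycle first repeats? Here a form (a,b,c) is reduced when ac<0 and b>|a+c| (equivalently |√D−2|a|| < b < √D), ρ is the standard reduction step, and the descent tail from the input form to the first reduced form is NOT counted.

D = 216, ⌊√D⌋ = 14
river: ρ → (9,12,-2)
river: ρ → (-2,12,9)
river: ρ → (9,6,-5)
river: ρ → (-5,14,1)
river: ρ → (1,14,-5)
river: ρ → (-5,6,9)
ρ-cycle length = 6 (tail of 0 descent steps not counted)

6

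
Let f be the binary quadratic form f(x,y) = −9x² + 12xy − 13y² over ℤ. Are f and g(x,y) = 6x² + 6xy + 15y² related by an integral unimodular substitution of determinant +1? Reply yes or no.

D₁ = -324, D₂ = -324
f is negative-definite; reduce −f:
−f: translate: b→6 (≡-12 mod 18), so (9,-12,13)→(9,6,10)
−f: reduced (well bottom): (9,6,10) with a≤c, −a<b≤a
flip sign back: reduced form of f is (-9,-6,-10)
g: reduced (well bottom): (6,6,15) with a≤c, −a<b≤a
reduced forms (-9, -6, -10) vs (6, 6, 15) ⇒ inequivalent

no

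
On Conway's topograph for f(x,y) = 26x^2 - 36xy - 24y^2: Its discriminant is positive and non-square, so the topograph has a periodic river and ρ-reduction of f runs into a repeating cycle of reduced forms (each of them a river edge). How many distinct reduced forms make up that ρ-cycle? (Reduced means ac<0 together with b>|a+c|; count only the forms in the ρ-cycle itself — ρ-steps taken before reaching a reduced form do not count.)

D = 3792, ⌊√D⌋ = 61
descent: ρ → (-24,36,26)  [lands on river]
river: ρ → (26,16,-34)
river: ρ → (-34,52,8)
river: ρ → (8,60,-6)
river: ρ → (-6,60,8)
river: ρ → (8,52,-34)
river: ρ → (-34,16,26)
river: ρ → (26,36,-24)
river: ρ → (-24,60,2)
river: ρ → (2,60,-24)
ρ-cycle length = 10 (tail of 1 descent step not counted)

10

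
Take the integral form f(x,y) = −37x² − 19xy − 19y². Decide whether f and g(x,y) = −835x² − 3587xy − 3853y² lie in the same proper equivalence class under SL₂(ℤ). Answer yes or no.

D₁ = -2451, D₂ = -2451
f is negative-definite; reduce −f:
−f: flip: (37,19,19)→(19,-19,37)
−f: translate: b→19 (≡-19 mod 38), so (19,-19,37)→(19,19,37)
−f: reduced (well bottom): (19,19,37) with a≤c, −a<b≤a
flip sign back: reduced form of f is (-19,-19,-37)
g is negative-definite; reduce −g:
−g: translate: b→247 (≡3587 mod 1670), so (835,3587,3853)→(835,247,19)
−g: flip: (835,247,19)→(19,-247,835)
−g: translate: b→19 (≡-247 mod 38), so (19,-247,835)→(19,19,37)
−g: reduced (well bottom): (19,19,37) with a≤c, −a<b≤a
flip sign back: reduced form of g is (-19,-19,-37)
reduced forms (-19, -19, -37) vs (-19, -19, -37) ⇒ equivalent

yes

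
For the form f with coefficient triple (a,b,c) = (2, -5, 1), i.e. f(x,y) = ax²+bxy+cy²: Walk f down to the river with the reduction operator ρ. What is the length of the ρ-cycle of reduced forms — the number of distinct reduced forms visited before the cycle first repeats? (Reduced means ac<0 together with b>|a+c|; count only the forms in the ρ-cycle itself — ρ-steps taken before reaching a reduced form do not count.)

D = 17, ⌊√D⌋ = 4
descent: ρ → (1,3,-2)  [lands on river]
river: ρ → (-2,1,2)
river: ρ → (2,3,-1)
river: ρ → (-1,3,2)
river: ρ → (2,1,-2)
river: ρ → (-2,3,1)
ρ-cycle length = 6 (tail of 1 descent step not counted)

6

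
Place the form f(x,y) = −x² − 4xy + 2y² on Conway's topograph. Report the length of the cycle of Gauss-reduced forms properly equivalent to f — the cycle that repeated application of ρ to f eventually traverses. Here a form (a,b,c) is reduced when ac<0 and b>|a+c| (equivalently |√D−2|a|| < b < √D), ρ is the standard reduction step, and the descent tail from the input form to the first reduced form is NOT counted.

D = 24, ⌊√D⌋ = 4
descent: ρ → (2,4,-1)  [lands on river]
river: ρ → (-1,4,2)
ρ-cycle length = 2 (tail of 1 descent step not counted)

2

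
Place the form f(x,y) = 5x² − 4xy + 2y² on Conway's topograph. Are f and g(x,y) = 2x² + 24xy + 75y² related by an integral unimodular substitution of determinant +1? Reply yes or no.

D₁ = -24, D₂ = -24
f: flip: (5,-4,2)→(2,4,5)
f: translate: b→0 (≡4 mod 4), so (2,4,5)→(2,0,3)
f: reduced (well bottom): (2,0,3) with a≤c, −a<b≤a
g: translate: b→0 (≡24 mod 4), so (2,24,75)→(2,0,3)
g: reduced (well bottom): (2,0,3) with a≤c, −a<b≤a
reduced forms (2, 0, 3) vs (2, 0, 3) ⇒ equivalent

yes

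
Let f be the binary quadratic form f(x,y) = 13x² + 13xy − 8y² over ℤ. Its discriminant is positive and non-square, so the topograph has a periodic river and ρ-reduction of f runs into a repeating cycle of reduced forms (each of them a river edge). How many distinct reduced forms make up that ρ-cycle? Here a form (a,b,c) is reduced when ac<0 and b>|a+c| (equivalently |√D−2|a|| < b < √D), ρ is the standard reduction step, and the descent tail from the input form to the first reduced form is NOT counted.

D = 585, ⌊√D⌋ = 24
river: ρ → (-8,19,7)
river: ρ → (7,23,-2)
river: ρ → (-2,21,18)
river: ρ → (18,15,-5)
river: ρ → (-5,15,18)
river: ρ → (18,21,-2)
river: ρ → (-2,23,7)
river: ρ → (7,19,-8)
river: ρ → (-8,13,13)
river: ρ → (13,13,-8)
ρ-cycle length = 10 (tail of 0 descent steps not counted)

10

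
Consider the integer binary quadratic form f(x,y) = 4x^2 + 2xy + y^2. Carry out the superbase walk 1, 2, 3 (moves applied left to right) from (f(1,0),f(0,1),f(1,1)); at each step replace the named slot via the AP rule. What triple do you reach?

start (4,1,7) = (f(1,0),f(0,1),f(1,1))
replace slot 1: 2·(1+7) − 4 = 12 → (12,1,7)
replace slot 2: 2·(12+7) − 1 = 37 → (12,37,7)
replace slot 3: 2·(12+37) − 7 = 91 → (12,37,91)

12,37,91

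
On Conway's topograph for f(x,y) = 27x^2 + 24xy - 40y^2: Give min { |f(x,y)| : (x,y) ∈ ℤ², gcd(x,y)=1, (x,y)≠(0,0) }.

river: ρ → (-40,56,11)
river: ρ → (11,54,-45)
river: ρ → (-45,36,20)
river: ρ → (20,44,-37)
river: ρ → (-37,30,27)
river: ρ → (27,24,-40)
closes: descent 0, river 6
min |a| on river = 11

11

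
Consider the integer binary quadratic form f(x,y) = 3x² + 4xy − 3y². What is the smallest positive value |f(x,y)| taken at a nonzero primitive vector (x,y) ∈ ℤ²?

river: ρ → (-3,2,4)
river: ρ → (4,6,-1)
river: ρ → (-1,6,4)
river: ρ → (4,2,-3)
river: ρ → (-3,4,3)
river: ρ → (3,2,-4)
river: ρ → (-4,6,1)
river: ρ → (1,6,-4)
river: ρ → (-4,2,3)
river: ρ → (3,4,-3)
closes: descent 0, river 10
min |a| on river = 1

1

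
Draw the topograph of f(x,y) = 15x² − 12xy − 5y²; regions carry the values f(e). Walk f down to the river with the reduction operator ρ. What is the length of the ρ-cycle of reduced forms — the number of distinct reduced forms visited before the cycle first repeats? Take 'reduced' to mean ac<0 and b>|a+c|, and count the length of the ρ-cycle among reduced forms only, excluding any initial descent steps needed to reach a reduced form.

D = 444, ⌊√D⌋ = 21
descent: ρ → (-5,12,15)  [lands on river]
river: ρ → (15,18,-2)
river: ρ → (-2,18,15)
river: ρ → (15,12,-5)
river: ρ → (-5,18,6)
river: ρ → (6,18,-5)
ρ-cycle length = 6 (tail of 1 descent step not counted)

6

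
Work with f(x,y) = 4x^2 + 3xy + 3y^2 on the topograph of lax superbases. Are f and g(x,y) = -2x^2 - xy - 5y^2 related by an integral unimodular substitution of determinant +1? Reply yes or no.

D₁ = -39, D₂ = -39
f: flip: (4,3,3)→(3,-3,4)
f: translate: b→3 (≡-3 mod 6), so (3,-3,4)→(3,3,4)
f: reduced (well bottom): (3,3,4) with a≤c, −a<b≤a
g is negative-definite; reduce −g:
−g: reduced (well bottom): (2,1,5) with a≤c, −a<b≤a
flip sign back: reduced form of g is (-2,-1,-5)
reduced forms (3, 3, 4) vs (-2, -1, -5) ⇒ inequivalent

no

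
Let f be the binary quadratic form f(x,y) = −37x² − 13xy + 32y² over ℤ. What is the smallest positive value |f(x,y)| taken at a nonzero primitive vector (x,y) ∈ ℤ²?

descent: ρ → (32,13,-37)  [lands on river]
river: ρ → (-37,61,8)
river: ρ → (8,67,-13)
river: ρ → (-13,63,18)
river: ρ → (18,45,-40)
river: ρ → (-40,35,23)
river: ρ → (23,57,-18)
river: ρ → (-18,51,32)
closes: descent 1, river 8
min |a| on river = 8

8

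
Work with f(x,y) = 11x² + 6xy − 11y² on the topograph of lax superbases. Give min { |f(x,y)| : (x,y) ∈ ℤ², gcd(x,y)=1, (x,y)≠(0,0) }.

river: ρ → (-11,16,6)
river: ρ → (6,20,-5)
river: ρ → (-5,20,6)
river: ρ → (6,16,-11)
river: ρ → (-11,6,11)
river: ρ → (11,16,-6)
river: ρ → (-6,20,5)
river: ρ → (5,20,-6)
river: ρ → (-6,16,11)
river: ρ → (11,6,-11)
closes: descent 0, river 10
min |a| on river = 5

5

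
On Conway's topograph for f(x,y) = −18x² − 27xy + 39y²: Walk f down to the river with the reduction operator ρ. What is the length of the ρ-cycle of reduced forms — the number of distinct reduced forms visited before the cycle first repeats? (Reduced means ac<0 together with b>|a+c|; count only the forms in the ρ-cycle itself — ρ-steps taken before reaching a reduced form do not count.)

D = 3537, ⌊√D⌋ = 59
descent: ρ → (39,27,-18)  [lands on river]
river: ρ → (-18,45,21)
river: ρ → (21,39,-24)
river: ρ → (-24,57,3)
river: ρ → (3,57,-24)
river: ρ → (-24,39,21)
river: ρ → (21,45,-18)
river: ρ → (-18,27,39)
river: ρ → (39,51,-6)
river: ρ → (-6,57,12)
river: ρ → (12,39,-42)
river: ρ → (-42,45,9)
river: ρ → (9,45,-42)
river: ρ → (-42,39,12)
river: ρ → (12,57,-6)
river: ρ → (-6,51,39)
ρ-cycle length = 16 (tail of 1 descent step not counted)

16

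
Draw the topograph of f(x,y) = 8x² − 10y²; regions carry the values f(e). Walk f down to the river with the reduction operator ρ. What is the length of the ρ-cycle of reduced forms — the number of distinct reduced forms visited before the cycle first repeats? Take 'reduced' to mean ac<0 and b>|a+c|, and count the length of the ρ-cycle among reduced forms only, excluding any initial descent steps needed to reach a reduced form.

D = 320, ⌊√D⌋ = 17
descent: ρ → (-10,0,8)
descent: ρ → (8,16,-2)  [lands on river]
river: ρ → (-2,16,8)
ρ-cycle length = 2 (tail of 2 descent steps not counted)

2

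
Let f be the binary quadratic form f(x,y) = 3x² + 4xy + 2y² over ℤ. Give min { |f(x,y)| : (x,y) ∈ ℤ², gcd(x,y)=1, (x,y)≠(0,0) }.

translate: b→-2 (≡4 mod 6), so (3,4,2)→(3,-2,1)
flip: (3,-2,1)→(1,2,3)
translate: b→0 (≡2 mod 2), so (1,2,3)→(1,0,2)
reduced (well bottom): (1,0,2) with a≤c, −a<b≤a
well minimum = a = 1

1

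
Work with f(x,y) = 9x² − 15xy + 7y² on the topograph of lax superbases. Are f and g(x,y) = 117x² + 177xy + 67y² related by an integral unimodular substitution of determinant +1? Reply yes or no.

D₁ = -27, D₂ = -27
f: translate: b→3 (≡-15 mod 18), so (9,-15,7)→(9,3,1)
f: flip: (9,3,1)→(1,-3,9)
f: translate: b→1 (≡-3 mod 2), so (1,-3,9)→(1,1,7)
f: reduced (well bottom): (1,1,7) with a≤c, −a<b≤a
g: translate: b→-57 (≡177 mod 234), so (117,177,67)→(117,-57,7)
g: flip: (117,-57,7)→(7,57,117)
g: translate: b→1 (≡57 mod 14), so (7,57,117)→(7,1,1)
g: flip: (7,1,1)→(1,-1,7)
g: translate: b→1 (≡-1 mod 2), so (1,-1,7)→(1,1,7)
g: reduced (well bottom): (1,1,7) with a≤c, −a<b≤a
reduced forms (1, 1, 7) vs (1, 1, 7) ⇒ equivalent

yes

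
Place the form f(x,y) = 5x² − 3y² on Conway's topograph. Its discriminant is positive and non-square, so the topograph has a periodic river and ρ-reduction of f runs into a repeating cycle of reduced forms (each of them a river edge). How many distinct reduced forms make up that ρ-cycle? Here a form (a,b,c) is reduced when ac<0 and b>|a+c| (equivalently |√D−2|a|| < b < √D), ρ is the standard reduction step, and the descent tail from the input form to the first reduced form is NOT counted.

D = 60, ⌊√D⌋ = 7
descent: ρ → (-3,6,2)  [lands on river]
river: ρ → (2,6,-3)
ρ-cycle length = 2 (tail of 1 descent step not counted)

2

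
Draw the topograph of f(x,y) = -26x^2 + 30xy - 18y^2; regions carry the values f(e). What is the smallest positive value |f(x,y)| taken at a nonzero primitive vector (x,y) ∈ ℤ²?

translate: b→22 (≡-30 mod 52), so (26,-30,18)→(26,22,14)
flip: (26,22,14)→(14,-22,26)
translate: b→6 (≡-22 mod 28), so (14,-22,26)→(14,6,18)
reduced (well bottom): (14,6,18) with a≤c, −a<b≤a
well minimum |f| = |-14| = 14 (negative-definite)

14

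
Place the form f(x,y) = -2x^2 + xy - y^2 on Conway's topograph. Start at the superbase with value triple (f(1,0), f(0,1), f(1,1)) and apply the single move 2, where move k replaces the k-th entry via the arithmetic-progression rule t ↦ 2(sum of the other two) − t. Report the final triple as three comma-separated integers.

start (-2,-1,-2) = (f(1,0),f(0,1),f(1,1))
replace slot 2: 2·((-2)+(-2)) − (-1) = -7 → (-2,-7,-2)

-2,-7,-2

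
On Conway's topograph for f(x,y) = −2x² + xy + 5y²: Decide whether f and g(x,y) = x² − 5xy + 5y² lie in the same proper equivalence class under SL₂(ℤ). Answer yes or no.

D₁ = 41, D₂ = 5
discriminants differ ⇒ not SL₂(ℤ)-equivalent

no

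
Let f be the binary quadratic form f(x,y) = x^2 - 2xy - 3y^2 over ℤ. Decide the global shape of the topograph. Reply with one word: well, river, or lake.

D = b²−4ac = (-2)² − 4·1·(-3) = 16
D = 4² is a perfect square ⇒ form factors over ℤ ⇒ lakes

lake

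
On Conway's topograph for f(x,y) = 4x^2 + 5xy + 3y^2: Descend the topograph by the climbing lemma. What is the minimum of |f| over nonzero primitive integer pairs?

translate: b→-3 (≡5 mod 8), so (4,5,3)→(4,-3,2)
flip: (4,-3,2)→(2,3,4)
translate: b→-1 (≡3 mod 4), so (2,3,4)→(2,-1,3)
reduced (well bottom): (2,-1,3) with a≤c, −a<b≤a
well minimum = a = 2

2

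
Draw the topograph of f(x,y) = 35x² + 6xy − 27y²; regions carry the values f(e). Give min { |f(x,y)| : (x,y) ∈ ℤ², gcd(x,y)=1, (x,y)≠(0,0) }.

descent: ρ → (-27,48,14)  [lands on river]
river: ρ → (14,36,-45)
river: ρ → (-45,54,5)
river: ρ → (5,56,-34)
river: ρ → (-34,12,27)
river: ρ → (27,42,-19)
river: ρ → (-19,34,35)
river: ρ → (35,36,-18)
river: ρ → (-18,36,35)
river: ρ → (35,34,-19)
river: ρ → (-19,42,27)
river: ρ → (27,12,-34)
river: ρ → (-34,56,5)
river: ρ → (5,54,-45)
river: ρ → (-45,36,14)
river: ρ → (14,48,-27)
river: ρ → (-27,60,2)
river: ρ → (2,60,-27)
closes: descent 1, river 18
min |a| on river = 2

2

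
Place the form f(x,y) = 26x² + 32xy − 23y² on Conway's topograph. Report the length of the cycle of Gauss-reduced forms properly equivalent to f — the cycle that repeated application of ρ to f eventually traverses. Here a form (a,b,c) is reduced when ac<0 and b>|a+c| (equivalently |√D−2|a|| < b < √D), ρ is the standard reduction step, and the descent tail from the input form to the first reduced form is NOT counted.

D = 3416, ⌊√D⌋ = 58
river: ρ → (-23,14,35)
river: ρ → (35,56,-2)
river: ρ → (-2,56,35)
river: ρ → (35,14,-23)
river: ρ → (-23,32,26)
river: ρ → (26,20,-29)
river: ρ → (-29,38,17)
river: ρ → (17,30,-37)
river: ρ → (-37,44,10)
river: ρ → (10,56,-7)
river: ρ → (-7,56,10)
river: ρ → (10,44,-37)
river: ρ → (-37,30,17)
river: ρ → (17,38,-29)
river: ρ → (-29,20,26)
river: ρ → (26,32,-23)
ρ-cycle length = 16 (tail of 0 descent steps not counted)

16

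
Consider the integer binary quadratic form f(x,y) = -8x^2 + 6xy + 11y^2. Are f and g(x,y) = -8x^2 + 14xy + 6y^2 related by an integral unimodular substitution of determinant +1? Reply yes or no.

D₁ = 388, D₂ = 388
river cycle of f (length 22): (11, 16, -3), (-3, 14, 16), (16, 18, -1), (-1, 18, 16), (16, 14, -3), (-3, 16, 11), (11, 6, -8), (-8, 10, 9), (9, 8, -9), (-9, 10, 8), … (12 more)
river cycle of g (length 18): (6, 10, -12), (-12, 14, 4), (4, 18, -4), (-4, 14, 12), (12, 10, -6), (-6, 14, 8), (8, 18, -2), (-2, 18, 8), (8, 14, -6), (-6, 10, 12), … (8 more)
cycles differ ⇒ inequivalent

no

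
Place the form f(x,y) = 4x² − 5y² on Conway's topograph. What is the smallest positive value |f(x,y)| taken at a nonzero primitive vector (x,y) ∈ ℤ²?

descent: ρ → (-5,0,4)
descent: ρ → (4,8,-1)  [lands on river]
river: ρ → (-1,8,4)
closes: descent 2, river 2
min |a| on river = 1

1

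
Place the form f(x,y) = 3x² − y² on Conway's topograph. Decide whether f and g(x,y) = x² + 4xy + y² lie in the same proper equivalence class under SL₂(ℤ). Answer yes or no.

D₁ = 12, D₂ = 12
river cycle of f (length 2): (-1, 2, 2), (2, 2, -1)
river cycle of g (length 2): (1, 2, -2), (-2, 2, 1)
cycles differ ⇒ inequivalent

no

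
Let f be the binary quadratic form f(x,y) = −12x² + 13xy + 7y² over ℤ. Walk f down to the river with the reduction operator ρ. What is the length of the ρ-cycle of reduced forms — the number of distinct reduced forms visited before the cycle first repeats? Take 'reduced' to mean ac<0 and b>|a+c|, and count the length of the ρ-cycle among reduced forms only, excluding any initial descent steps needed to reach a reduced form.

D = 505, ⌊√D⌋ = 22
river: ρ → (7,15,-10)
river: ρ → (-10,5,12)
river: ρ → (12,19,-3)
river: ρ → (-3,17,18)
river: ρ → (18,19,-2)
river: ρ → (-2,21,8)
river: ρ → (8,11,-12)
river: ρ → (-12,13,7)
ρ-cycle length = 8 (tail of 0 descent steps not counted)

8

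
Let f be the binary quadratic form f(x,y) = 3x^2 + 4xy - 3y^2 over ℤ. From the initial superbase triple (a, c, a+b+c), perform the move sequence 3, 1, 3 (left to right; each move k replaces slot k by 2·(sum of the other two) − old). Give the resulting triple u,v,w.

start (3,-3,4) = (f(1,0),f(0,1),f(1,1))
replace slot 3: 2·(3+(-3)) − 4 = -4 → (3,-3,-4)
replace slot 1: 2·((-3)+(-4)) − 3 = -17 → (-17,-3,-4)
replace slot 3: 2·((-17)+(-3)) − (-4) = -36 → (-17,-3,-36)

-17,-3,-36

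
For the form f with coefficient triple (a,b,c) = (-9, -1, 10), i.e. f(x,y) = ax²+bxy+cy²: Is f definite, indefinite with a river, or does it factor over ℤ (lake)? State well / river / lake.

D = b²−4ac = (-1)² − 4·(-9)·10 = 361
D = 19² is a perfect square ⇒ form factors over ℤ ⇒ lakes

lake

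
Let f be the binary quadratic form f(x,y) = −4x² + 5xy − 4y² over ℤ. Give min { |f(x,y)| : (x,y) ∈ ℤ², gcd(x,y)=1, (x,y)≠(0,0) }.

translate: b→3 (≡-5 mod 8), so (4,-5,4)→(4,3,3)
flip: (4,3,3)→(3,-3,4)
translate: b→3 (≡-3 mod 6), so (3,-3,4)→(3,3,4)
reduced (well bottom): (3,3,4) with a≤c, −a<b≤a
well minimum |f| = |-3| = 3 (negative-definite)

3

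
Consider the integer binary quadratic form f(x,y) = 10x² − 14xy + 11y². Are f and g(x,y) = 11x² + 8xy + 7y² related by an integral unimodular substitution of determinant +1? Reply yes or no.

D₁ = -244, D₂ = -244
f: translate: b→6 (≡-14 mod 20), so (10,-14,11)→(10,6,7)
f: flip: (10,6,7)→(7,-6,10)
f: reduced (well bottom): (7,-6,10) with a≤c, −a<b≤a
g: flip: (11,8,7)→(7,-8,11)
g: translate: b→6 (≡-8 mod 14), so (7,-8,11)→(7,6,10)
g: reduced (well bottom): (7,6,10) with a≤c, −a<b≤a
reduced forms (7, -6, 10) vs (7, 6, 10) ⇒ inequivalent

no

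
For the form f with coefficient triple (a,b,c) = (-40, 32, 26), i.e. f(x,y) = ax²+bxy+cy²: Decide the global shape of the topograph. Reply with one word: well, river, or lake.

D = b²−4ac = 32² − 4·(-40)·26 = 5184
D = 72² is a perfect square ⇒ form factors over ℤ ⇒ lakes

lake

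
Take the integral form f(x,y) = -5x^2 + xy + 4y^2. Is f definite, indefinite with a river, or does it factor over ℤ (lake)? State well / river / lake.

D = b²−4ac = 1² − 4·(-5)·4 = 81
D = 9² is a perfect square ⇒ form factors over ℤ ⇒ lakes

lake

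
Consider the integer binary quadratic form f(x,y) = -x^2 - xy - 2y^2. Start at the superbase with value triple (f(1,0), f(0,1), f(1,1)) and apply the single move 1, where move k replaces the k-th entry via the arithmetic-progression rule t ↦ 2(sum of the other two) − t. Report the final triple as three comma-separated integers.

start (-1,-2,-4) = (f(1,0),f(0,1),f(1,1))
replace slot 1: 2·((-2)+(-4)) − (-1) = -11 → (-11,-2,-4)

-11,-2,-4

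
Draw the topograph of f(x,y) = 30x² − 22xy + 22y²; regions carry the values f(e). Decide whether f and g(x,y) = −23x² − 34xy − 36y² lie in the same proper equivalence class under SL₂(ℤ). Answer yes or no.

D₁ = -2156, D₂ = -2156
f: flip: (30,-22,22)→(22,22,30)
f: reduced (well bottom): (22,22,30) with a≤c, −a<b≤a
g is negative-definite; reduce −g:
−g: translate: b→-12 (≡34 mod 46), so (23,34,36)→(23,-12,25)
−g: reduced (well bottom): (23,-12,25) with a≤c, −a<b≤a
flip sign back: reduced form of g is (-23,12,-25)
reduced forms (22, 22, 30) vs (-23, 12, -25) ⇒ inequivalent

no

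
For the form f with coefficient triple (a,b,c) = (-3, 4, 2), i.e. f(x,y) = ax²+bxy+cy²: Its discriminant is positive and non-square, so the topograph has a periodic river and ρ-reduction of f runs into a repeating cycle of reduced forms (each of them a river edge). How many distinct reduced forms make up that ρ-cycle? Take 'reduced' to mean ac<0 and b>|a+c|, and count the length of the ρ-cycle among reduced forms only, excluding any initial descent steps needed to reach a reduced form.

D = 40, ⌊√D⌋ = 6
river: ρ → (2,4,-3)
river: ρ → (-3,2,3)
river: ρ → (3,4,-2)
river: ρ → (-2,4,3)
river: ρ → (3,2,-3)
river: ρ → (-3,4,2)
ρ-cycle length = 6 (tail of 0 descent steps not counted)

6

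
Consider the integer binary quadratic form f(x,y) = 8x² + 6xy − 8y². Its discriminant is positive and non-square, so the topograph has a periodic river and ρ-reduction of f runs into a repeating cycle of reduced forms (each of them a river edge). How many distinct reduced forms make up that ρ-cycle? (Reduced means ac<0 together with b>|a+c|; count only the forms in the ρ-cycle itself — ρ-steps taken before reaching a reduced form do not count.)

D = 292, ⌊√D⌋ = 17
river: ρ → (-8,10,6)
river: ρ → (6,14,-4)
river: ρ → (-4,10,12)
river: ρ → (12,14,-2)
river: ρ → (-2,14,12)
river: ρ → (12,10,-4)
river: ρ → (-4,14,6)
river: ρ → (6,10,-8)
river: ρ → (-8,6,8)
river: ρ → (8,10,-6)
river: ρ → (-6,14,4)
river: ρ → (4,10,-12)
river: ρ → (-12,14,2)
river: ρ → (2,14,-12)
river: ρ → (-12,10,4)
river: ρ → (4,14,-6)
river: ρ → (-6,10,8)
river: ρ → (8,6,-8)
ρ-cycle length = 18 (tail of 0 descent steps not counted)

18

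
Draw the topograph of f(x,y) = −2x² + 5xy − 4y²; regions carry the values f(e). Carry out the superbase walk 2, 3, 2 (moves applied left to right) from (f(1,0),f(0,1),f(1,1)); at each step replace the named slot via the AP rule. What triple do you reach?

start (-2,-4,-1) = (f(1,0),f(0,1),f(1,1))
replace slot 2: 2·((-2)+(-1)) − (-4) = -2 → (-2,-2,-1)
replace slot 3: 2·((-2)+(-2)) − (-1) = -7 → (-2,-2,-7)
replace slot 2: 2·((-2)+(-7)) − (-2) = -16 → (-2,-16,-7)

-2,-16,-7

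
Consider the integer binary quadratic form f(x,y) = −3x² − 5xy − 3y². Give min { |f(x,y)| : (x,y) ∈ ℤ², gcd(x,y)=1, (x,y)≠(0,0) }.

translate: b→-1 (≡5 mod 6), so (3,5,3)→(3,-1,1)
flip: (3,-1,1)→(1,1,3)
reduced (well bottom): (1,1,3) with a≤c, −a<b≤a
well minimum |f| = |-1| = 1 (negative-definite)

1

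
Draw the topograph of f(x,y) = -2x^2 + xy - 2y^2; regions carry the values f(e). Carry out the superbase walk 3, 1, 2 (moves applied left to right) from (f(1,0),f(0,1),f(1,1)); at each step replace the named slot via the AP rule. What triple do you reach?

start (-2,-2,-3) = (f(1,0),f(0,1),f(1,1))
replace slot 3: 2·((-2)+(-2)) − (-3) = -5 → (-2,-2,-5)
replace slot 1: 2·((-2)+(-5)) − (-2) = -12 → (-12,-2,-5)
replace slot 2: 2·((-12)+(-5)) − (-2) = -32 → (-12,-32,-5)

-12,-32,-5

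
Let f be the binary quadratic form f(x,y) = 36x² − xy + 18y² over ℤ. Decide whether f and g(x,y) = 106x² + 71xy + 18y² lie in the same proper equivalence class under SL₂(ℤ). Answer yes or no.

D₁ = -2591, D₂ = -2591
f: flip: (36,-1,18)→(18,1,36)
f: reduced (well bottom): (18,1,36) with a≤c, −a<b≤a
g: flip: (106,71,18)→(18,-71,106)
g: translate: b→1 (≡-71 mod 36), so (18,-71,106)→(18,1,36)
g: reduced (well bottom): (18,1,36) with a≤c, −a<b≤a
reduced forms (18, 1, 36) vs (18, 1, 36) ⇒ equivalent

yes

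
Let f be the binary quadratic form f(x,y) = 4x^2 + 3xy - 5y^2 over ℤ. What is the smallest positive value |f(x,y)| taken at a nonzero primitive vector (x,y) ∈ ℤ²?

river: ρ → (-5,7,2)
river: ρ → (2,9,-1)
river: ρ → (-1,9,2)
river: ρ → (2,7,-5)
river: ρ → (-5,3,4)
river: ρ → (4,5,-4)
river: ρ → (-4,3,5)
river: ρ → (5,7,-2)
river: ρ → (-2,9,1)
river: ρ → (1,9,-2)
river: ρ → (-2,7,5)
river: ρ → (5,3,-4)
river: ρ → (-4,5,4)
river: ρ → (4,3,-5)
closes: descent 0, river 14
min |a| on river = 1

1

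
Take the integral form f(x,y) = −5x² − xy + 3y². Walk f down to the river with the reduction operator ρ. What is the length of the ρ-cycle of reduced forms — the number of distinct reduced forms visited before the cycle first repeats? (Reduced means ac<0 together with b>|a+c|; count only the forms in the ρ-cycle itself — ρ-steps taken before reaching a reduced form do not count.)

D = 61, ⌊√D⌋ = 7
descent: ρ → (3,7,-1)  [lands on river]
river: ρ → (-1,7,3)
river: ρ → (3,5,-3)
river: ρ → (-3,7,1)
river: ρ → (1,7,-3)
river: ρ → (-3,5,3)
ρ-cycle length = 6 (tail of 1 descent step not counted)

6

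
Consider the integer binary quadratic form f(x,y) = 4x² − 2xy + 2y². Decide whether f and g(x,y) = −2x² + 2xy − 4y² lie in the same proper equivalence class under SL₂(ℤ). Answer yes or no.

D₁ = -28, D₂ = -28
f: flip: (4,-2,2)→(2,2,4)
f: reduced (well bottom): (2,2,4) with a≤c, −a<b≤a
g is negative-definite; reduce −g:
−g: translate: b→2 (≡-2 mod 4), so (2,-2,4)→(2,2,4)
−g: reduced (well bottom): (2,2,4) with a≤c, −a<b≤a
flip sign back: reduced form of g is (-2,-2,-4)
reduced forms (2, 2, 4) vs (-2, -2, -4) ⇒ inequivalent

no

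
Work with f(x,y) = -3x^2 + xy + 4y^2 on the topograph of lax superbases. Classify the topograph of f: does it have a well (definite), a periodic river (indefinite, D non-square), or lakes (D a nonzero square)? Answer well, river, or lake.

D = b²−4ac = 1² − 4·(-3)·4 = 49
D = 7² is a perfect square ⇒ form factors over ℤ ⇒ lakes

lake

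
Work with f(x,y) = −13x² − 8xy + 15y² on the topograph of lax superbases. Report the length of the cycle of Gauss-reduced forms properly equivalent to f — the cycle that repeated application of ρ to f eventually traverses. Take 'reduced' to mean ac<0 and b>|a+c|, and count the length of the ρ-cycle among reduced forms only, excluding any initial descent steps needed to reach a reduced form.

D = 844, ⌊√D⌋ = 29
descent: ρ → (15,8,-13)  [lands on river]
river: ρ → (-13,18,10)
river: ρ → (10,22,-9)
river: ρ → (-9,14,18)
river: ρ → (18,22,-5)
river: ρ → (-5,28,3)
river: ρ → (3,26,-14)
river: ρ → (-14,2,15)
river: ρ → (15,28,-1)
river: ρ → (-1,28,15)
river: ρ → (15,2,-14)
river: ρ → (-14,26,3)
river: ρ → (3,28,-5)
river: ρ → (-5,22,18)
river: ρ → (18,14,-9)
river: ρ → (-9,22,10)
river: ρ → (10,18,-13)
river: ρ → (-13,8,15)
river: ρ → (15,22,-6)
river: ρ → (-6,26,7)
river: ρ → (7,16,-21)
river: ρ → (-21,26,2)
river: ρ → (2,26,-21)
river: ρ → (-21,16,7)
river: ρ → (7,26,-6)
river: ρ → (-6,22,15)
ρ-cycle length = 26 (tail of 1 descent step not counted)

26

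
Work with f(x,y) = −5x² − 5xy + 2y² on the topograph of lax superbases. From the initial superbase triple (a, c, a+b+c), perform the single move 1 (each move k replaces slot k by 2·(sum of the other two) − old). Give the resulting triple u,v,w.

start (-5,2,-8) = (f(1,0),f(0,1),f(1,1))
replace slot 1: 2·(2+(-8)) − (-5) = -7 → (-7,2,-8)

-7,2,-8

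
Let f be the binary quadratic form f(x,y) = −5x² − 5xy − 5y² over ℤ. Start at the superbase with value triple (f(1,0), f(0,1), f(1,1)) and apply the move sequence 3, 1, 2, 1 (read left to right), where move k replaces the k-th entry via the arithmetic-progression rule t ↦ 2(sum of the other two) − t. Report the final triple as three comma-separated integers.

start (-5,-5,-15) = (f(1,0),f(0,1),f(1,1))
replace slot 3: 2·((-5)+(-5)) − (-15) = -5 → (-5,-5,-5)
replace slot 1: 2·((-5)+(-5)) − (-5) = -15 → (-15,-5,-5)
replace slot 2: 2·((-15)+(-5)) − (-5) = -35 → (-15,-35,-5)
replace slot 1: 2·((-35)+(-5)) − (-15) = -65 → (-65,-35,-5)

-65,-35,-5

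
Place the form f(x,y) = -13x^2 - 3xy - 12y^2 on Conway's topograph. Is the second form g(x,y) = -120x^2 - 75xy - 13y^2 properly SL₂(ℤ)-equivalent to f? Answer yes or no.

D₁ = -615, D₂ = -615
f is negative-definite; reduce −f:
−f: flip: (13,3,12)→(12,-3,13)
−f: reduced (well bottom): (12,-3,13) with a≤c, −a<b≤a
flip sign back: reduced form of f is (-12,3,-13)
g is negative-definite; reduce −g:
−g: flip: (120,75,13)→(13,-75,120)
−g: translate: b→3 (≡-75 mod 26), so (13,-75,120)→(13,3,12)
−g: flip: (13,3,12)→(12,-3,13)
−g: reduced (well bottom): (12,-3,13) with a≤c, −a<b≤a
flip sign back: reduced form of g is (-12,3,-13)
reduced forms (-12, 3, -13) vs (-12, 3, -13) ⇒ equivalent

yes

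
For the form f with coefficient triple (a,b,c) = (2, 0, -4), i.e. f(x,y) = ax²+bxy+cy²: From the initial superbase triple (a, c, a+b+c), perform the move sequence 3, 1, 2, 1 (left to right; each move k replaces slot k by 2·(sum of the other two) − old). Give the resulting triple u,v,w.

start (2,-4,-2) = (f(1,0),f(0,1),f(1,1))
replace slot 3: 2·(2+(-4)) − (-2) = -2 → (2,-4,-2)
replace slot 1: 2·((-4)+(-2)) − 2 = -14 → (-14,-4,-2)
replace slot 2: 2·((-14)+(-2)) − (-4) = -28 → (-14,-28,-2)
replace slot 1: 2·((-28)+(-2)) − (-14) = -46 → (-46,-28,-2)

-46,-28,-2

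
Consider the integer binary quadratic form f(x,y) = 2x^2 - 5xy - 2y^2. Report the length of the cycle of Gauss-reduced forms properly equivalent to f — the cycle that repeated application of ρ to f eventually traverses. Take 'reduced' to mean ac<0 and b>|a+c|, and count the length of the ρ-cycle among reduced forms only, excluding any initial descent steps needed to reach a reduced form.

D = 41, ⌊√D⌋ = 6
descent: ρ → (-2,5,2)  [lands on river]
river: ρ → (2,3,-4)
river: ρ → (-4,5,1)
river: ρ → (1,5,-4)
river: ρ → (-4,3,2)
river: ρ → (2,5,-2)
river: ρ → (-2,3,4)
river: ρ → (4,5,-1)
river: ρ → (-1,5,4)
river: ρ → (4,3,-2)
ρ-cycle length = 10 (tail of 1 descent step not counted)

10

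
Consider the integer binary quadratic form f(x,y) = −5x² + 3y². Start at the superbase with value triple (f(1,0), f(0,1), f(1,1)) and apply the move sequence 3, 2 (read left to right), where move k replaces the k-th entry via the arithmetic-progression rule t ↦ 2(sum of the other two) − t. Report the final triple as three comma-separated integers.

start (-5,3,-2) = (f(1,0),f(0,1),f(1,1))
replace slot 3: 2·((-5)+3) − (-2) = -2 → (-5,3,-2)
replace slot 2: 2·((-5)+(-2)) − 3 = -17 → (-5,-17,-2)

-5,-17,-2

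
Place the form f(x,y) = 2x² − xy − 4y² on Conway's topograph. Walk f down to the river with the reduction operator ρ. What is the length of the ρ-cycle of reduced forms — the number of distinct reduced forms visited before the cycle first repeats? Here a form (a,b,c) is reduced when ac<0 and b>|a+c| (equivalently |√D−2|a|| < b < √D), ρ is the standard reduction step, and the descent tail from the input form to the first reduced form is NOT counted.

D = 33, ⌊√D⌋ = 5
descent: ρ → (-4,1,2)
descent: ρ → (2,3,-3)  [lands on river]
river: ρ → (-3,3,2)
river: ρ → (2,5,-1)
river: ρ → (-1,5,2)
ρ-cycle length = 4 (tail of 2 descent steps not counted)

4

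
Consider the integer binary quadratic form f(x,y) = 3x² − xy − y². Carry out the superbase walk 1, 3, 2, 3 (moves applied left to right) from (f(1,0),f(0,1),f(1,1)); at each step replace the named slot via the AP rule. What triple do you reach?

start (3,-1,1) = (f(1,0),f(0,1),f(1,1))
replace slot 1: 2·((-1)+1) − 3 = -3 → (-3,-1,1)
replace slot 3: 2·((-3)+(-1)) − 1 = -9 → (-3,-1,-9)
replace slot 2: 2·((-3)+(-9)) − (-1) = -23 → (-3,-23,-9)
replace slot 3: 2·((-3)+(-23)) − (-9) = -43 → (-3,-23,-43)

-3,-23,-43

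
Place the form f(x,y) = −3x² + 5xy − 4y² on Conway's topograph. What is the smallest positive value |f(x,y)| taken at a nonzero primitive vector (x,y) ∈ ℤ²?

translate: b→1 (≡-5 mod 6), so (3,-5,4)→(3,1,2)
flip: (3,1,2)→(2,-1,3)
reduced (well bottom): (2,-1,3) with a≤c, −a<b≤a
well minimum |f| = |-2| = 2 (negative-definite)

2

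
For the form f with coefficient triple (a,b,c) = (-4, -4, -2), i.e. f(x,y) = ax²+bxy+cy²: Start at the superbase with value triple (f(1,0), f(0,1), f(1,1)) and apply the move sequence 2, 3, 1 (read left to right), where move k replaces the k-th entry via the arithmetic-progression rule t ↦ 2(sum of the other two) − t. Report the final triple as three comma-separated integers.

start (-4,-2,-10) = (f(1,0),f(0,1),f(1,1))
replace slot 2: 2·((-4)+(-10)) − (-2) = -26 → (-4,-26,-10)
replace slot 3: 2·((-4)+(-26)) − (-10) = -50 → (-4,-26,-50)
replace slot 1: 2·((-26)+(-50)) − (-4) = -148 → (-148,-26,-50)

-148,-26,-50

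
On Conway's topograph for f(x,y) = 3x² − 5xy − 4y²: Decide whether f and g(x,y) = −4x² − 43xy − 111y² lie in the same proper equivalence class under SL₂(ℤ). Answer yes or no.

D₁ = 73, D₂ = 73
river cycle of f (length 18): (-4, 5, 3), (3, 7, -2), (-2, 5, 6), (6, 7, -1), (-1, 7, 6), (6, 5, -2), (-2, 7, 3), (3, 5, -4), (-4, 3, 4), (4, 5, -3), … (8 more)
river cycle of g (length 18): (-4, 5, 3), (3, 7, -2), (-2, 5, 6), (6, 7, -1), (-1, 7, 6), (6, 5, -2), (-2, 7, 3), (3, 5, -4), (-4, 3, 4), (4, 5, -3), … (8 more)
cycles coincide ⇒ equivalent

yes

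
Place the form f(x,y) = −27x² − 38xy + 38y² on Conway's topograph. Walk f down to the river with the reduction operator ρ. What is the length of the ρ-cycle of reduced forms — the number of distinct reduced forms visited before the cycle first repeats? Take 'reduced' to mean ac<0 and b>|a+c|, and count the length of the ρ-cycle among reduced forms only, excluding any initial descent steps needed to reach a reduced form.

D = 5548, ⌊√D⌋ = 74
descent: ρ → (38,38,-27)  [lands on river]
river: ρ → (-27,70,6)
river: ρ → (6,74,-3)
river: ρ → (-3,70,54)
river: ρ → (54,38,-19)
river: ρ → (-19,38,54)
river: ρ → (54,70,-3)
river: ρ → (-3,74,6)
river: ρ → (6,70,-27)
river: ρ → (-27,38,38)
ρ-cycle length = 10 (tail of 1 descent step not counted)

10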